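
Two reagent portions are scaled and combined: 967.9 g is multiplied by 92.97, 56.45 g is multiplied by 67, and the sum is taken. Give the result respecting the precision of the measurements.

9.38 × 10^4 g

967.9 × 92.97 = 89985.663 → 8.999 × 10^4 g (4 s.f., last digit at the 10^1 place).
56.45 × 67 = 3782.15 → 3.8 × 10^3 g (2 s.f., last digit at the 10^2 place).
Sum: 93767.813 g; keep the coarser place, 10^2.
Result: 9.38 × 10^4 g.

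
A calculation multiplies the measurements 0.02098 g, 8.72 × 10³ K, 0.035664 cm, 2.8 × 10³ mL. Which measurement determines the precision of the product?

0.02098 g → 4 s.f.; 8.72 × 10³ K → 3 s.f.; 0.035664 cm → 5 s.f.; 2.8 × 10³ mL → 2 s.f.
The fewest is 2 significant figures, from 2.8 × 10³ mL.

2.8 × 10³ mL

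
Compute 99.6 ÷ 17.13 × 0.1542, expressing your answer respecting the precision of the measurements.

99.6 ÷ 17.13 × 0.1542 = 0.896574430823…
Multiplication/division keeps the fewest significant figures: 99.6 → 3 s.f., 17.13 → 4 s.f., 0.1542 → 4 s.f.; limit is 3.
Rounded to 3 significant figures: 0.897.

0.897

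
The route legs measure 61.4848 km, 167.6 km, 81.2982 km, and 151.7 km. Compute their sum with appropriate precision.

61.4848 km + 167.6 km + 81.2982 km + 151.7 km = 462.0830 km.
Addition/subtraction keeps the fewest decimal places: 61.4848 → 4 decimal places, 167.6 → 1 decimal place, 81.2982 → 4 decimal places, 151.7 → 1 decimal place; limit is 1.
Rounded to 1 decimal place: 462.1 km.

462.1 km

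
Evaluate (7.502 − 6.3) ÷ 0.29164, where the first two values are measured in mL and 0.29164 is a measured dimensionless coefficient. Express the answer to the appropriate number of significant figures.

7.502 mL − 6.3 mL = 1.202 mL; the difference is limited to 1 decimal place (2 s.f.).
Carrying full precision, 1.202 ÷ 0.29164 = 4.1215196818… mL; 0.29164 has 5 s.f., so the result keeps min(2, 5) = 2 s.f.
Rounded to 2 significant figures: 4.1 mL.

4.1 mL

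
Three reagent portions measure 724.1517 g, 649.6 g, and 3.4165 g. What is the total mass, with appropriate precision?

1377.2 g

724.1517 g + 649.6 g + 3.4165 g = 1377.1682 g.
Addition/subtraction keeps the fewest decimal places: 724.1517 → 4 decimal places, 649.6 → 1 decimal place, 3.4165 → 4 decimal places; limit is 1.
Rounded to 1 decimal place: 1377.2 g.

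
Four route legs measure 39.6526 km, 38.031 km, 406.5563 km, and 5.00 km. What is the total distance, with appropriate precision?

489.24 km

39.6526 km + 38.031 km + 406.5563 km + 5.00 km = 489.2399 km.
Addition/subtraction keeps the fewest decimal places: 39.6526 → 4 decimal places, 38.031 → 3 decimal places, 406.5563 → 4 decimal places, 5.00 → 2 decimal places; limit is 2.
Rounded to 2 decimal places: 489.24 km.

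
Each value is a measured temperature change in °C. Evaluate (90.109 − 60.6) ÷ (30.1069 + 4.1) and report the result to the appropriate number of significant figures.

0.863

90.109 − 60.6 = 29.509, limited to 1 d.p. → 3 s.f.; 30.1069 + 4.1 = 34.2069, limited to 1 d.p. → 3 s.f.
Carrying full precision, 29.509 ÷ 34.2069 = 0.862662211425…; keep min(3, 3) = 3 s.f.
Rounded to 3 significant figures: 0.863.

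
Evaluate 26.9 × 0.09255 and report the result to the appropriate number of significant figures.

26.9 × 0.09255 = 2.489595
Multiplication/division keeps the fewest significant figures: 26.9 → 3 s.f., 0.09255 → 4 s.f.; limit is 3.
Rounded to 3 significant figures: 2.49.

2.49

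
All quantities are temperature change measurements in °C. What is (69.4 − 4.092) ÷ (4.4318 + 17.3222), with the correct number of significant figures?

3.00

69.4 − 4.092 = 65.308, limited to 1 d.p. → 3 s.f.; 4.4318 + 17.3222 = 21.7540, limited to 4 d.p. → 6 s.f.
Carrying full precision, 65.308 ÷ 21.7540 = 3.00211455365…; keep min(3, 6) = 3 s.f.
Rounded to 3 significant figures: 3.00.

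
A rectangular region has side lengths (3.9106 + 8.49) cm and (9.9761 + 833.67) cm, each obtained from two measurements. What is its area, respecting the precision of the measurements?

1.046 × 10^4 cm²

3.9106 + 8.49 = 12.4006, limited to 2 d.p. → 4 s.f.; 9.9761 + 833.67 = 843.6461, limited to 2 d.p. → 5 s.f.
Carrying full precision, 12.4006 × 843.6461 = 10461.7178277…; keep min(4, 5) = 4 s.f.
Rounded to 4 significant figures: 1.046 × 10^4 cm².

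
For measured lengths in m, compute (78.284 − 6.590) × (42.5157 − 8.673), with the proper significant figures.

2426.3 m²

78.284 − 6.590 = 71.694, limited to 3 d.p. → 5 s.f.; 42.5157 − 8.673 = 33.8427, limited to 3 d.p. → 5 s.f.
Carrying full precision, 71.694 × 33.8427 = 2426.3185338; keep min(5, 5) = 5 s.f.
Rounded to 5 significant figures: 2426.3 m².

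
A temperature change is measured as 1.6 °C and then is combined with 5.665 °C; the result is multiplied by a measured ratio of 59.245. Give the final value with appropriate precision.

4.3 × 10^2 °C

1.6 °C + 5.665 °C = 7.265 °C; the sum is limited to 1 decimal place (2 s.f.).
Carrying full precision, 7.265 × 59.245 = 430.414925 °C; 59.245 has 5 s.f., so the result keeps min(2, 5) = 2 s.f.
Rounded to 2 significant figures: 4.3 × 10^2 °C.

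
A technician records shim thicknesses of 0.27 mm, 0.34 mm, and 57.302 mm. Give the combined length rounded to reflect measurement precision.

57.91 mm

0.27 mm + 0.34 mm + 57.302 mm = 57.912 mm.
Addition/subtraction keeps the fewest decimal places: 0.27 → 2 decimal places, 0.34 → 2 decimal places, 57.302 → 3 decimal places; limit is 2.
Rounded to 2 decimal places: 57.91 mm.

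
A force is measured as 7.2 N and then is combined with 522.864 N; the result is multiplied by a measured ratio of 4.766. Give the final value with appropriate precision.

7.2 N + 522.864 N = 530.064 N; the sum is limited to 1 decimal place (4 s.f.).
Carrying full precision, 530.064 × 4.766 = 2526.285024 N; 4.766 has 4 s.f., so the result keeps min(4, 4) = 4 s.f.
Rounded to 4 significant figures: 2526 N.

2526 N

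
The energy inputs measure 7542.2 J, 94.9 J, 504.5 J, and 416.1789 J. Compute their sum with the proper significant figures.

7542.2 J + 94.9 J + 504.5 J + 416.1789 J = 8557.7789 J.
Addition/subtraction keeps the fewest decimal places: 7542.2 → 1 decimal place, 94.9 → 1 decimal place, 504.5 → 1 decimal place, 416.1789 → 4 decimal places; limit is 1.
Rounded to 1 decimal place: 8.5578 × 10^3 J.

8.5578 × 10^3 J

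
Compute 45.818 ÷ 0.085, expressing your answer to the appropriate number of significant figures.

45.818 ÷ 0.085 = 539.035294118…
Multiplication/division keeps the fewest significant figures: 45.818 → 5 s.f., 0.085 → 2 s.f.; limit is 2.
Rounded to 2 significant figures: 5.4 × 10².

5.4 × 10²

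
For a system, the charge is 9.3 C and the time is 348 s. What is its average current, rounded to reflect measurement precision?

average current = 9.3 C ÷ 348 s = 0.026724137931… A.
9.3 has 2 significant figures; 348 has 3.
Division/multiplication keeps the fewest: 2 significant figures.
Rounded: 0.027 A.

0.027 A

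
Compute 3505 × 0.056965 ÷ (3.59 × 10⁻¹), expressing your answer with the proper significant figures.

3505 × 0.056965 ÷ (3.59 × 10⁻¹) = 556.162465181…
Multiplication/division keeps the fewest significant figures: 3505 → 4 s.f., 0.056965 → 5 s.f., 3.59 × 10⁻¹ → 3 s.f.; limit is 3.
Rounded to 3 significant figures: 5.56 × 10².

5.56 × 10²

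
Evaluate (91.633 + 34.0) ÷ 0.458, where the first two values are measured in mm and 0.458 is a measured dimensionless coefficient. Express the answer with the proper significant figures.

274 mm

91.633 mm + 34.0 mm = 125.633 mm; the sum is limited to 1 decimal place (4 s.f.).
Carrying full precision, 125.633 ÷ 0.458 = 274.307860262… mm; 0.458 has 3 s.f., so the result keeps min(4, 3) = 3 s.f.
Rounded to 3 significant figures: 274 mm.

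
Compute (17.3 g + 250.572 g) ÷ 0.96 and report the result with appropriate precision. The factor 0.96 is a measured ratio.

2.8 × 10^2 g

17.3 g + 250.572 g = 267.872 g; the sum is limited to 1 decimal place (4 s.f.).
Carrying full precision, 267.872 ÷ 0.96 = 279.033333333… g; 0.96 has 2 s.f., so the result keeps min(4, 2) = 2 s.f.
Rounded to 2 significant figures: 2.8 × 10^2 g.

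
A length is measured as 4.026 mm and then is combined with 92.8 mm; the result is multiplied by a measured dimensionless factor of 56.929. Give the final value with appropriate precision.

4.026 mm + 92.8 mm = 96.826 mm; the sum is limited to 1 decimal place (3 s.f.).
Carrying full precision, 96.826 × 56.929 = 5512.207354 mm; 56.929 has 5 s.f., so the result keeps min(3, 5) = 3 s.f.
Rounded to 3 significant figures: 5.51 × 10^3 mm.

5.51 × 10^3 mm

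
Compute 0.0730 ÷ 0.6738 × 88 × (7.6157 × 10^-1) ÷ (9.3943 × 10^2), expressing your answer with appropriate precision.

0.0077

0.0730 ÷ 0.6738 × 88 × (7.6157 × 10^-1) ÷ (9.3943 × 10^2) = 0.00772893986949…
Multiplication/division keeps the fewest significant figures: 0.0730 → 3 s.f., 0.6738 → 4 s.f., 88 → 2 s.f., 7.6157 × 10^-1 → 5 s.f., 9.3943 × 10^2 → 5 s.f.; limit is 2.
Rounded to 2 significant figures: 0.0077.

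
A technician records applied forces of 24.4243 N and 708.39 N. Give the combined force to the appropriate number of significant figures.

732.81 N

24.4243 N + 708.39 N = 732.8143 N.
Addition/subtraction keeps the fewest decimal places: 24.4243 → 4 decimal places, 708.39 → 2 decimal places; limit is 2.
Rounded to 2 decimal places: 732.81 N.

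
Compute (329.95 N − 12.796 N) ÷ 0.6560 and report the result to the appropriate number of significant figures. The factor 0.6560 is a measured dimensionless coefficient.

329.95 N − 12.796 N = 317.154 N; the difference is limited to 2 decimal places (5 s.f.).
Carrying full precision, 317.154 ÷ 0.6560 = 483.466463415… N; 0.6560 has 4 s.f., so the result keeps min(5, 4) = 4 s.f.
Rounded to 4 significant figures: 483.5 N.

483.5 N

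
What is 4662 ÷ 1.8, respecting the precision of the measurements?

4662 ÷ 1.8 = 2590
Multiplication/division keeps the fewest significant figures: 4662 → 4 s.f., 1.8 → 2 s.f.; limit is 2.
Rounded to 2 significant figures: 2.6 × 10³.

2.6 × 10³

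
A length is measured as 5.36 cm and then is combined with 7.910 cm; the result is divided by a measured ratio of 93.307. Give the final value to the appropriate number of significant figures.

5.36 cm + 7.910 cm = 13.270 cm; the sum is limited to 2 decimal places (4 s.f.).
Carrying full precision, 13.270 ÷ 93.307 = 0.142218697418… cm; 93.307 has 5 s.f., so the result keeps min(4, 5) = 4 s.f.
Rounded to 4 significant figures: 0.1422 cm.

0.1422 cm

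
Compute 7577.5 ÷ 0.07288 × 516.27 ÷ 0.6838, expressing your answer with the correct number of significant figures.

7.850 × 10⁷

7577.5 ÷ 0.07288 × 516.27 ÷ 0.6838 = 78499225.8707…
Multiplication/division keeps the fewest significant figures: 7577.5 → 5 s.f., 0.07288 → 4 s.f., 516.27 → 5 s.f., 0.6838 → 4 s.f.; limit is 4.
Rounded to 4 significant figures: 7.850 × 10⁷.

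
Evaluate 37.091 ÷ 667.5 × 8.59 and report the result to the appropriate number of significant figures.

37.091 ÷ 667.5 × 8.59 = 0.477320883895…
Multiplication/division keeps the fewest significant figures: 37.091 → 5 s.f., 667.5 → 4 s.f., 8.59 → 3 s.f.; limit is 3.
Rounded to 3 significant figures: 4.77 × 10^-1.

4.77 × 10^-1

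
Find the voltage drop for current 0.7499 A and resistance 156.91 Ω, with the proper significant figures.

voltage drop = 0.7499 A × 156.91 Ω = 117.666809 V.
0.7499 has 4 significant figures; 156.91 has 5.
Division/multiplication keeps the fewest: 4 significant figures.
Rounded: 117.7 V.

117.7 V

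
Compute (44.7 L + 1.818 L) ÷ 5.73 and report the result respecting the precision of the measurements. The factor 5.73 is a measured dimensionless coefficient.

8.12 L

44.7 L + 1.818 L = 46.518 L; the sum is limited to 1 decimal place (3 s.f.).
Carrying full precision, 46.518 ÷ 5.73 = 8.11832460733… L; 5.73 has 3 s.f., so the result keeps min(3, 3) = 3 s.f.
Rounded to 3 significant figures: 8.12 L.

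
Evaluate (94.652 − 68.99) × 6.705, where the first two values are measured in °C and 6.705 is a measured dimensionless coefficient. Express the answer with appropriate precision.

172.1 °C

94.652 °C − 68.99 °C = 25.662 °C; the difference is limited to 2 decimal places (4 s.f.).
Carrying full precision, 25.662 × 6.705 = 172.06371 °C; 6.705 has 4 s.f., so the result keeps min(4, 4) = 4 s.f.
Rounded to 4 significant figures: 172.1 °C.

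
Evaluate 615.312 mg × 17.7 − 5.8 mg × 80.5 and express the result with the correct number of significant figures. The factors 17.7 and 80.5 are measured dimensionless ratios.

1.04 × 10⁴ mg

615.312 × 17.7 = 10891.0224 → 1.09 × 10⁴ mg (3 s.f., last digit at the 10^2 place).
5.8 × 80.5 = 466.9 → 4.7 × 10² mg (2 s.f., last digit at the 10^1 place).
Difference: 10424.1224 mg; keep the coarser place, 10^2.
Result: 1.04 × 10⁴ mg.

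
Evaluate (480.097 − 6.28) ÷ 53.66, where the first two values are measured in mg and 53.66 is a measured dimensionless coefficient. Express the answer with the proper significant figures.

480.097 mg − 6.28 mg = 473.817 mg; the difference is limited to 2 decimal places (5 s.f.).
Carrying full precision, 473.817 ÷ 53.66 = 8.82998509132… mg; 53.66 has 4 s.f., so the result keeps min(5, 4) = 4 s.f.
Rounded to 4 significant figures: 8.830 mg.

8.830 mg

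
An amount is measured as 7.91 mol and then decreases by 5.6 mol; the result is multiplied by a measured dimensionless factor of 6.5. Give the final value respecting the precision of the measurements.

15 mol

7.91 mol − 5.6 mol = 2.31 mol; the difference is limited to 1 decimal place (2 s.f.).
Carrying full precision, 2.31 × 6.5 = 15.015 mol; 6.5 has 2 s.f., so the result keeps min(2, 2) = 2 s.f.
Rounded to 2 significant figures: 15 mol.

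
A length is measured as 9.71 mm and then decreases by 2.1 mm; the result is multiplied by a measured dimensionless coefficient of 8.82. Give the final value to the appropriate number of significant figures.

67 mm

9.71 mm − 2.1 mm = 7.61 mm; the difference is limited to 1 decimal place (2 s.f.).
Carrying full precision, 7.61 × 8.82 = 67.1202 mm; 8.82 has 3 s.f., so the result keeps min(2, 3) = 2 s.f.
Rounded to 2 significant figures: 67 mm.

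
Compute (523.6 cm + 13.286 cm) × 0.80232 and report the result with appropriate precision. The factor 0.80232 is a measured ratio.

523.6 cm + 13.286 cm = 536.886 cm; the sum is limited to 1 decimal place (4 s.f.).
Carrying full precision, 536.886 × 0.80232 = 430.75437552 cm; 0.80232 has 5 s.f., so the result keeps min(4, 5) = 4 s.f.
Rounded to 4 significant figures: 430.8 cm.

430.8 cm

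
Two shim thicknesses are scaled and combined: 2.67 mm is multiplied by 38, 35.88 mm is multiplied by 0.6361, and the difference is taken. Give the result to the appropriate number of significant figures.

2.67 × 38 = 101.46 → 1.0 × 10^2 mm (2 s.f., last digit at the 10^1 place).
35.88 × 0.6361 = 22.823268 → 22.82 mm (4 s.f., last digit at the 10^-2 place).
Difference: 78.636732 mm; keep the coarser place, 10^1.
Result: 8 × 10^1 mm.

8 × 10^1 mm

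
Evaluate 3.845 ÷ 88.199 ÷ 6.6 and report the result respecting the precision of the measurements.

0.0066

3.845 ÷ 88.199 ÷ 6.6 = 0.00660524220882…
Multiplication/division keeps the fewest significant figures: 3.845 → 4 s.f., 88.199 → 5 s.f., 6.6 → 2 s.f.; limit is 2.
Rounded to 2 significant figures: 0.0066.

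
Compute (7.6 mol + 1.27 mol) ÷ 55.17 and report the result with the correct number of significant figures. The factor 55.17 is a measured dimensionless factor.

0.16 mol

7.6 mol + 1.27 mol = 8.87 mol; the sum is limited to 1 decimal place (2 s.f.).
Carrying full precision, 8.87 ÷ 55.17 = 0.160775783941… mol; 55.17 has 4 s.f., so the result keeps min(2, 4) = 2 s.f.
Rounded to 2 significant figures: 0.16 mol.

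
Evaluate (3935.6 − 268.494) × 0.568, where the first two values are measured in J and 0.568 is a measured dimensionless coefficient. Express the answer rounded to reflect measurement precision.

3935.6 J − 268.494 J = 3667.106 J; the difference is limited to 1 decimal place (5 s.f.).
Carrying full precision, 3667.106 × 0.568 = 2082.916208 J; 0.568 has 3 s.f., so the result keeps min(5, 3) = 3 s.f.
Rounded to 3 significant figures: 2.08 × 10^3 J.

2.08 × 10^3 J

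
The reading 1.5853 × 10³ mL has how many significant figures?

1.5853 × 10³: in scientific notation every digit of the coefficient is significant.

5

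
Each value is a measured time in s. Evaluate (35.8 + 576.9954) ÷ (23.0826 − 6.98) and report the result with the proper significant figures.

35.8 + 576.9954 = 612.7954, limited to 1 d.p. → 4 s.f.; 23.0826 − 6.98 = 16.1026, limited to 2 d.p. → 4 s.f.
Carrying full precision, 612.7954 ÷ 16.1026 = 38.0556804491…; keep min(4, 4) = 4 s.f.
Rounded to 4 significant figures: 38.06.

38.06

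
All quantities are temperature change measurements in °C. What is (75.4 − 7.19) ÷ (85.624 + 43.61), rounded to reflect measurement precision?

75.4 − 7.19 = 68.21, limited to 1 d.p. → 3 s.f.; 85.624 + 43.61 = 129.234, limited to 2 d.p. → 5 s.f.
Carrying full precision, 68.21 ÷ 129.234 = 0.527802281133…; keep min(3, 5) = 3 s.f.
Rounded to 3 significant figures: 0.528.

0.528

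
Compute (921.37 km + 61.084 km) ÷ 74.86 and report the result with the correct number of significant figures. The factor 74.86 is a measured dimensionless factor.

921.37 km + 61.084 km = 982.454 km; the sum is limited to 2 decimal places (5 s.f.).
Carrying full precision, 982.454 ÷ 74.86 = 13.1238845846… km; 74.86 has 4 s.f., so the result keeps min(5, 4) = 4 s.f.
Rounded to 4 significant figures: 13.12 km.

13.12 km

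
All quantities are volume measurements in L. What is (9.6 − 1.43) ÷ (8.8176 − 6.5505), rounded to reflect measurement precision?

3.6

9.6 − 1.43 = 8.17, limited to 1 d.p. → 2 s.f.; 8.8176 − 6.5505 = 2.2671, limited to 4 d.p. → 5 s.f.
Carrying full precision, 8.17 ÷ 2.2671 = 3.6037228177…; keep min(2, 5) = 2 s.f.
Rounded to 2 significant figures: 3.6.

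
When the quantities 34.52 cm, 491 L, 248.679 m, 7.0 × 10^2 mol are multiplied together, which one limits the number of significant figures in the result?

7.0 × 10^2 mol

34.52 cm → 4 s.f.; 491 L → 3 s.f.; 248.679 m → 6 s.f.; 7.0 × 10^2 mol → 2 s.f.
The fewest is 2 significant figures, from 7.0 × 10^2 mol.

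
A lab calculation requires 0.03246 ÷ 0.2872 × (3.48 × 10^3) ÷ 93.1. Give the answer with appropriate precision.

4.22

0.03246 ÷ 0.2872 × (3.48 × 10^3) ÷ 93.1 = 4.22467828944…
Multiplication/division keeps the fewest significant figures: 0.03246 → 4 s.f., 0.2872 → 4 s.f., 3.48 × 10^3 → 3 s.f., 93.1 → 3 s.f.; limit is 3.
Rounded to 3 significant figures: 4.22.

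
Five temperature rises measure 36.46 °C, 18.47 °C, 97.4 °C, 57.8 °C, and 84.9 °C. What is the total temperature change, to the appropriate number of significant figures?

295.0 °C

36.46 °C + 18.47 °C + 97.4 °C + 57.8 °C + 84.9 °C = 295.03 °C.
Addition/subtraction keeps the fewest decimal places: 36.46 → 2 decimal places, 18.47 → 2 decimal places, 97.4 → 1 decimal place, 57.8 → 1 decimal place, 84.9 → 1 decimal place; limit is 1.
Rounded to 1 decimal place: 295.0 °C.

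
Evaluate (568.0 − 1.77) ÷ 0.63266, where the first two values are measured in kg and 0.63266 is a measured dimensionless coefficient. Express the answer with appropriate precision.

568.0 kg − 1.77 kg = 566.23 kg; the difference is limited to 1 decimal place (4 s.f.).
Carrying full precision, 566.23 ÷ 0.63266 = 894.998893561… kg; 0.63266 has 5 s.f., so the result keeps min(4, 5) = 4 s.f.
Rounded to 4 significant figures: 895.0 kg.

895.0 kg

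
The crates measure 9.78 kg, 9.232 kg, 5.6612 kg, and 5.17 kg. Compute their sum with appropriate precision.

9.78 kg + 9.232 kg + 5.6612 kg + 5.17 kg = 29.8432 kg.
Addition/subtraction keeps the fewest decimal places: 9.78 → 2 decimal places, 9.232 → 3 decimal places, 5.6612 → 4 decimal places, 5.17 → 2 decimal places; limit is 2.
Rounded to 2 decimal places: 29.84 kg.

29.84 kg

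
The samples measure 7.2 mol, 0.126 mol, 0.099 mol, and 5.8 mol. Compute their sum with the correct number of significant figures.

13.2 mol

7.2 mol + 0.126 mol + 0.099 mol + 5.8 mol = 13.225 mol.
Addition/subtraction keeps the fewest decimal places: 7.2 → 1 decimal place, 0.126 → 3 decimal places, 0.099 → 3 decimal places, 5.8 → 1 decimal place; limit is 1.
Rounded to 1 decimal place: 13.2 mol.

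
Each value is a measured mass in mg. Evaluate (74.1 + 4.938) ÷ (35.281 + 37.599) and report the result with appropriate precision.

1.08

74.1 + 4.938 = 79.038, limited to 1 d.p. → 3 s.f.; 35.281 + 37.599 = 72.880, limited to 3 d.p. → 5 s.f.
Carrying full precision, 79.038 ÷ 72.880 = 1.08449506037…; keep min(3, 5) = 3 s.f.
Rounded to 3 significant figures: 1.08.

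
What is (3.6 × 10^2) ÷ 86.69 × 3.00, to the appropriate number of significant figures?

12

(3.6 × 10^2) ÷ 86.69 × 3.00 = 12.458184335…
Multiplication/division keeps the fewest significant figures: 3.6 × 10^2 → 2 s.f., 86.69 → 4 s.f., 3.00 → 3 s.f.; limit is 2.
Rounded to 2 significant figures: 12.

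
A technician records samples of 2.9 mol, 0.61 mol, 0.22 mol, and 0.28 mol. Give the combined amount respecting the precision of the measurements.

4.0 mol

2.9 mol + 0.61 mol + 0.22 mol + 0.28 mol = 4.01 mol.
Addition/subtraction keeps the fewest decimal places: 2.9 → 1 decimal place, 0.61 → 2 decimal places, 0.22 → 2 decimal places, 0.28 → 2 decimal places; limit is 1.
Rounded to 1 decimal place: 4.0 mol.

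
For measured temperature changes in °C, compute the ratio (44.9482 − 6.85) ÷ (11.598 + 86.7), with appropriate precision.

3.88 × 10^-1

44.9482 − 6.85 = 38.0982, limited to 2 d.p. → 4 s.f.; 11.598 + 86.7 = 98.298, limited to 1 d.p. → 3 s.f.
Carrying full precision, 38.0982 ÷ 98.298 = 0.38757858756…; keep min(4, 3) = 3 s.f.
Rounded to 3 significant figures: 3.88 × 10^-1.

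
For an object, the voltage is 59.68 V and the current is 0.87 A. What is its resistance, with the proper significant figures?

69 Ω

resistance = 59.68 V ÷ 0.87 A = 68.5977011494… Ω.
59.68 has 4 significant figures; 0.87 has 2.
Division/multiplication keeps the fewest: 2 significant figures.
Rounded: 69 Ω.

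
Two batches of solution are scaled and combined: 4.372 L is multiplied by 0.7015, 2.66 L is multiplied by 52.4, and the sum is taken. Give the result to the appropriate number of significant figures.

1.42 × 10^2 L

4.372 × 0.7015 = 3.066958 → 3.067 L (4 s.f., last digit at the 10^-3 place).
2.66 × 52.4 = 139.384 → 139 L (3 s.f., last digit at the 10^0 place).
Sum: 142.450958 L; keep the coarser place, 10^0.
Result: 1.42 × 10^2 L.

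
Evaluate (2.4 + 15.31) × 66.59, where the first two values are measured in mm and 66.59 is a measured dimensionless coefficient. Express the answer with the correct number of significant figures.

1.18 × 10³ mm

2.4 mm + 15.31 mm = 17.71 mm; the sum is limited to 1 decimal place (3 s.f.).
Carrying full precision, 17.71 × 66.59 = 1179.3089 mm; 66.59 has 4 s.f., so the result keeps min(3, 4) = 3 s.f.
Rounded to 3 significant figures: 1.18 × 10³ mm.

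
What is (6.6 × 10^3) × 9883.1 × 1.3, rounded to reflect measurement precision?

8.5 × 10^7

(6.6 × 10^3) × 9883.1 × 1.3 = 84796998
Multiplication/division keeps the fewest significant figures: 6.6 × 10^3 → 2 s.f., 9883.1 → 5 s.f., 1.3 → 2 s.f.; limit is 2.
Rounded to 2 significant figures: 8.5 × 10^7.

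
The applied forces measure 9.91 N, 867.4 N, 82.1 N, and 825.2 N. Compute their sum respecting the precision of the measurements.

1784.6 N

9.91 N + 867.4 N + 82.1 N + 825.2 N = 1784.61 N.
Addition/subtraction keeps the fewest decimal places: 9.91 → 2 decimal places, 867.4 → 1 decimal place, 82.1 → 1 decimal place, 825.2 → 1 decimal place; limit is 1.
Rounded to 1 decimal place: 1784.6 N.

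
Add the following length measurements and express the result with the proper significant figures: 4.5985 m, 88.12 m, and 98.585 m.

4.5985 m + 88.12 m + 98.585 m = 191.3035 m.
Addition/subtraction keeps the fewest decimal places: 4.5985 → 4 decimal places, 88.12 → 2 decimal places, 98.585 → 3 decimal places; limit is 2.
Rounded to 2 decimal places: 191.30 m.

191.30 m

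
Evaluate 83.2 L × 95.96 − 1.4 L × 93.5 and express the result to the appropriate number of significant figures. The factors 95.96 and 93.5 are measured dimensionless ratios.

83.2 × 95.96 = 7983.872 → 7.98 × 10^3 L (3 s.f., last digit at the 10^1 place).
1.4 × 93.5 = 130.9 → 1.3 × 10^2 L (2 s.f., last digit at the 10^1 place).
Difference: 7852.972 L; keep the coarser place, 10^1.
Result: 7.85 × 10^3 L.

7.85 × 10^3 L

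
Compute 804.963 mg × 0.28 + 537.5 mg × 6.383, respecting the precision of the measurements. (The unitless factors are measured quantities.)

804.963 × 0.28 = 225.38964 → 2.3 × 10² mg (2 s.f., last digit at the 10^1 place).
537.5 × 6.383 = 3430.8625 → 3.431 × 10³ mg (4 s.f., last digit at the 10^0 place).
Sum: 3656.25214 mg; keep the coarser place, 10^1.
Result: 3.66 × 10³ mg.

3.66 × 10³ mg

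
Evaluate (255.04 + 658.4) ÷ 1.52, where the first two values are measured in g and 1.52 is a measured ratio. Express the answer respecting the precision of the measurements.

255.04 g + 658.4 g = 913.44 g; the sum is limited to 1 decimal place (4 s.f.).
Carrying full precision, 913.44 ÷ 1.52 = 600.947368421… g; 1.52 has 3 s.f., so the result keeps min(4, 3) = 3 s.f.
Rounded to 3 significant figures: 601 g.

601 g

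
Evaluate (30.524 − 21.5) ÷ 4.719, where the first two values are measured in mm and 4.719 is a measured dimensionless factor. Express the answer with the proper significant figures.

30.524 mm − 21.5 mm = 9.024 mm; the difference is limited to 1 decimal place (2 s.f.).
Carrying full precision, 9.024 ÷ 4.719 = 1.91226954863… mm; 4.719 has 4 s.f., so the result keeps min(2, 4) = 2 s.f.
Rounded to 2 significant figures: 1.9 mm.

1.9 mm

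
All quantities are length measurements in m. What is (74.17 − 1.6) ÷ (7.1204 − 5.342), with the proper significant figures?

74.17 − 1.6 = 72.57, limited to 1 d.p. → 3 s.f.; 7.1204 − 5.342 = 1.7784, limited to 3 d.p. → 4 s.f.
Carrying full precision, 72.57 ÷ 1.7784 = 40.80634278…; keep min(3, 4) = 3 s.f.
Rounded to 3 significant figures: 40.8.

40.8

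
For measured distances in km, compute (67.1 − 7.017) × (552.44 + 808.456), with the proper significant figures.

8.18 × 10⁴ km²

67.1 − 7.017 = 60.083, limited to 1 d.p. → 3 s.f.; 552.44 + 808.456 = 1360.896, limited to 2 d.p. → 6 s.f.
Carrying full precision, 60.083 × 1360.896 = 81766.714368; keep min(3, 6) = 3 s.f.
Rounded to 3 significant figures: 8.18 × 10⁴ km².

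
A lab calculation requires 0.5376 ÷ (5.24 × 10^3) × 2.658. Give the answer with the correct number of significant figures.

2.73 × 10^-4

0.5376 ÷ (5.24 × 10^3) × 2.658 = 0.000272698625954…
Multiplication/division keeps the fewest significant figures: 0.5376 → 4 s.f., 5.24 × 10^3 → 3 s.f., 2.658 → 4 s.f.; limit is 3.
Rounded to 3 significant figures: 2.73 × 10^-4.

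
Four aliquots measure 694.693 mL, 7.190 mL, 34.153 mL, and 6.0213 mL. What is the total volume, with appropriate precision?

694.693 mL + 7.190 mL + 34.153 mL + 6.0213 mL = 742.0573 mL.
Addition/subtraction keeps the fewest decimal places: 694.693 → 3 decimal places, 7.190 → 3 decimal places, 34.153 → 3 decimal places, 6.0213 → 4 decimal places; limit is 3.
Rounded to 3 decimal places: 742.057 mL.

742.057 mL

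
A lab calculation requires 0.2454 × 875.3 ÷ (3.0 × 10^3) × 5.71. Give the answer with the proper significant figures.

0.2454 × 875.3 ÷ (3.0 × 10^3) × 5.71 = 0.4088333734
Multiplication/division keeps the fewest significant figures: 0.2454 → 4 s.f., 875.3 → 4 s.f., 3.0 × 10^3 → 2 s.f., 5.71 → 3 s.f.; limit is 2.
Rounded to 2 significant figures: 0.41.

0.41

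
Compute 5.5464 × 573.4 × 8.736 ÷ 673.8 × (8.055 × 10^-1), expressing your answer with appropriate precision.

5.5464 × 573.4 × 8.736 ÷ 673.8 × (8.055 × 10^-1) = 33.2136067478…
Multiplication/division keeps the fewest significant figures: 5.5464 → 5 s.f., 573.4 → 4 s.f., 8.736 → 4 s.f., 673.8 → 4 s.f., 8.055 × 10^-1 → 4 s.f.; limit is 4.
Rounded to 4 significant figures: 33.21.

33.21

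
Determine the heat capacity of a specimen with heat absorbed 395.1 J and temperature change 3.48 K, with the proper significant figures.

heat capacity = 395.1 J ÷ 3.48 K = 113.534482759… J/K.
395.1 has 4 significant figures; 3.48 has 3.
Division/multiplication keeps the fewest: 3 significant figures.
Rounded: 114 J/K.

114 J/K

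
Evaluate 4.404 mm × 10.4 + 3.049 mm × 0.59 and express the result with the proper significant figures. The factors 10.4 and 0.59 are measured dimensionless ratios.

47.6 mm

4.404 × 10.4 = 45.8016 → 45.8 mm (3 s.f., last digit at the 10^-1 place).
3.049 × 0.59 = 1.79891 → 1.8 mm (2 s.f., last digit at the 10^-1 place).
Sum: 47.60051 mm; keep the coarser place, 10^-1.
Result: 47.6 mm.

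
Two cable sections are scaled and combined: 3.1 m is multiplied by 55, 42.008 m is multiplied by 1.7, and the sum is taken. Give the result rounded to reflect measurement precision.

2.4 × 10^2 m

3.1 × 55 = 170.5 → 1.7 × 10^2 m (2 s.f., last digit at the 10^1 place).
42.008 × 1.7 = 71.4136 → 71 m (2 s.f., last digit at the 10^0 place).
Sum: 241.9136 m; keep the coarser place, 10^1.
Result: 2.4 × 10^2 m.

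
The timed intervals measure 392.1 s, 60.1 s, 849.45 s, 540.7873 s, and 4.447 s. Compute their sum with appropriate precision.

1846.9 s

392.1 s + 60.1 s + 849.45 s + 540.7873 s + 4.447 s = 1846.8843 s.
Addition/subtraction keeps the fewest decimal places: 392.1 → 1 decimal place, 60.1 → 1 decimal place, 849.45 → 2 decimal places, 540.7873 → 4 decimal places, 4.447 → 3 decimal places; limit is 1.
Rounded to 1 decimal place: 1846.9 s.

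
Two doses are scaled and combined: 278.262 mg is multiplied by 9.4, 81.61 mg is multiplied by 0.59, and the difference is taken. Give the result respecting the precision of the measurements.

2.6 × 10³ mg

278.262 × 9.4 = 2615.6628 → 2.6 × 10³ mg (2 s.f., last digit at the 10^2 place).
81.61 × 0.59 = 48.1499 → 48 mg (2 s.f., last digit at the 10^0 place).
Difference: 2567.5129 mg; keep the coarser place, 10^2.
Result: 2.6 × 10³ mg.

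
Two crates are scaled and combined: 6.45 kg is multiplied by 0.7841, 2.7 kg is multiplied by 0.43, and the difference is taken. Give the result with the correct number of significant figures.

6.45 × 0.7841 = 5.057445 → 5.06 kg (3 s.f., last digit at the 10^-2 place).
2.7 × 0.43 = 1.161 → 1.2 kg (2 s.f., last digit at the 10^-1 place).
Difference: 3.896445 kg; keep the coarser place, 10^-1.
Result: 3.9 kg.

3.9 kg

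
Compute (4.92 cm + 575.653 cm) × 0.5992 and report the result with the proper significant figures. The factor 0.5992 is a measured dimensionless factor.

4.92 cm + 575.653 cm = 580.573 cm; the sum is limited to 2 decimal places (5 s.f.).
Carrying full precision, 580.573 × 0.5992 = 347.8793416 cm; 0.5992 has 4 s.f., so the result keeps min(5, 4) = 4 s.f.
Rounded to 4 significant figures: 3.479 × 10^2 cm.

3.479 × 10^2 cm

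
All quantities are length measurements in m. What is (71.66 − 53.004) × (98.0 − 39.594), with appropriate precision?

1.09 × 10^3 m²

71.66 − 53.004 = 18.656, limited to 2 d.p. → 4 s.f.; 98.0 − 39.594 = 58.406, limited to 1 d.p. → 3 s.f.
Carrying full precision, 18.656 × 58.406 = 1089.622336; keep min(4, 3) = 3 s.f.
Rounded to 3 significant figures: 1.09 × 10^3 m².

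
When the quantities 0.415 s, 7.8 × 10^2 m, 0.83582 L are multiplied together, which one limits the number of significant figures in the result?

7.8 × 10^2 m

0.415 s → 3 s.f.; 7.8 × 10^2 m → 2 s.f.; 0.83582 L → 5 s.f.
The fewest is 2 significant figures, from 7.8 × 10^2 m.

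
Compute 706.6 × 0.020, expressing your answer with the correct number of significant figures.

706.6 × 0.020 = 14.132
Multiplication/division keeps the fewest significant figures: 706.6 → 4 s.f., 0.020 → 2 s.f.; limit is 2.
Rounded to 2 significant figures: 14.

14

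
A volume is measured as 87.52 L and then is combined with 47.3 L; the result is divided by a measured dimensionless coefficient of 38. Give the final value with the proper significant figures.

87.52 L + 47.3 L = 134.82 L; the sum is limited to 1 decimal place (4 s.f.).
Carrying full precision, 134.82 ÷ 38 = 3.54789473684… L; 38 has 2 s.f., so the result keeps min(4, 2) = 2 s.f.
Rounded to 2 significant figures: 3.5 L.

3.5 L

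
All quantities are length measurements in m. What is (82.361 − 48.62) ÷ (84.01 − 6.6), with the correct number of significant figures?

4.36 × 10^-1

82.361 − 48.62 = 33.741, limited to 2 d.p. → 4 s.f.; 84.01 − 6.6 = 77.41, limited to 1 d.p. → 3 s.f.
Carrying full precision, 33.741 ÷ 77.41 = 0.435873918098…; keep min(4, 3) = 3 s.f.
Rounded to 3 significant figures: 4.36 × 10^-1.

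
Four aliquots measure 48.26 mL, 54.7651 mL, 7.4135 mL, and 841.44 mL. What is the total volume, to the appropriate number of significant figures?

48.26 mL + 54.7651 mL + 7.4135 mL + 841.44 mL = 951.8786 mL.
Addition/subtraction keeps the fewest decimal places: 48.26 → 2 decimal places, 54.7651 → 4 decimal places, 7.4135 → 4 decimal places, 841.44 → 2 decimal places; limit is 2.
Rounded to 2 decimal places: 951.88 mL.

951.88 mL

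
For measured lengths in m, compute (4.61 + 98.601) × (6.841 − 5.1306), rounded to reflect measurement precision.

4.61 + 98.601 = 103.211, limited to 2 d.p. → 5 s.f.; 6.841 − 5.1306 = 1.7104, limited to 3 d.p. → 4 s.f.
Carrying full precision, 103.211 × 1.7104 = 176.5320944; keep min(5, 4) = 4 s.f.
Rounded to 4 significant figures: 176.5 m².

176.5 m²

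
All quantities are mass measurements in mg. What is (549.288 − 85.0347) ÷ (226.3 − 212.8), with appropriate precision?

549.288 − 85.0347 = 464.2533, limited to 3 d.p. → 6 s.f.; 226.3 − 212.8 = 13.5, limited to 1 d.p. → 3 s.f.
Carrying full precision, 464.2533 ÷ 13.5 = 34.3891333333…; keep min(6, 3) = 3 s.f.
Rounded to 3 significant figures: 34.4.

34.4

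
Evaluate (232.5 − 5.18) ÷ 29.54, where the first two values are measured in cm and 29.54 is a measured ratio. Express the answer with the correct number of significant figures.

232.5 cm − 5.18 cm = 227.32 cm; the difference is limited to 1 decimal place (4 s.f.).
Carrying full precision, 227.32 ÷ 29.54 = 7.69532836831… cm; 29.54 has 4 s.f., so the result keeps min(4, 4) = 4 s.f.
Rounded to 4 significant figures: 7.695 cm.

7.695 cm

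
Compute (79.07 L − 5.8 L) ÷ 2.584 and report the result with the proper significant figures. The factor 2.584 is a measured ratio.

79.07 L − 5.8 L = 73.27 L; the difference is limited to 1 decimal place (3 s.f.).
Carrying full precision, 73.27 ÷ 2.584 = 28.3552631579… L; 2.584 has 4 s.f., so the result keeps min(3, 4) = 3 s.f.
Rounded to 3 significant figures: 28.4 L.

28.4 L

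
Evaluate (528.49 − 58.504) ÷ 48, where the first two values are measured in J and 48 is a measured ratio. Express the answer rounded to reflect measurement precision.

9.8 J

528.49 J − 58.504 J = 469.986 J; the difference is limited to 2 decimal places (5 s.f.).
Carrying full precision, 469.986 ÷ 48 = 9.791375 J; 48 has 2 s.f., so the result keeps min(5, 2) = 2 s.f.
Rounded to 2 significant figures: 9.8 J.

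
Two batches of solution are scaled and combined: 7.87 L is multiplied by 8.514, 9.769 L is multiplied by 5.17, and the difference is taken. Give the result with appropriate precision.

16.5 L

7.87 × 8.514 = 67.00518 → 67.0 L (3 s.f., last digit at the 10^-1 place).
9.769 × 5.17 = 50.50573 → 50.5 L (3 s.f., last digit at the 10^-1 place).
Difference: 16.49945 L; keep the coarser place, 10^-1.
Result: 16.5 L.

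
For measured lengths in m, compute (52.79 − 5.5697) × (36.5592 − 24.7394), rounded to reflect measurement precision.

52.79 − 5.5697 = 47.2203, limited to 2 d.p. → 4 s.f.; 36.5592 − 24.7394 = 11.8198, limited to 4 d.p. → 6 s.f.
Carrying full precision, 47.2203 × 11.8198 = 558.13450194; keep min(4, 6) = 4 s.f.
Rounded to 4 significant figures: 558.1 m².

558.1 m²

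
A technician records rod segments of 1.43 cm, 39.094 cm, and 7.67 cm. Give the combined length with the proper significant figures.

1.43 cm + 39.094 cm + 7.67 cm = 48.194 cm.
Addition/subtraction keeps the fewest decimal places: 1.43 → 2 decimal places, 39.094 → 3 decimal places, 7.67 → 2 decimal places; limit is 2.
Rounded to 2 decimal places: 48.19 cm.

48.19 cm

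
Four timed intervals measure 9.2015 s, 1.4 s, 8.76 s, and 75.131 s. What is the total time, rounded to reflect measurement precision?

9.2015 s + 1.4 s + 8.76 s + 75.131 s = 94.4925 s.
Addition/subtraction keeps the fewest decimal places: 9.2015 → 4 decimal places, 1.4 → 1 decimal place, 8.76 → 2 decimal places, 75.131 → 3 decimal places; limit is 1.
Rounded to 1 decimal place: 94.5 s.

94.5 s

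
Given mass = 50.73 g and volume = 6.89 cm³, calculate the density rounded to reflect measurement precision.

density = 50.73 g ÷ 6.89 cm³ = 7.36284470247… g/cm³.
50.73 has 4 significant figures; 6.89 has 3.
Division/multiplication keeps the fewest: 3 significant figures.
Rounded: 7.36 g/cm³.

7.36 g/cm³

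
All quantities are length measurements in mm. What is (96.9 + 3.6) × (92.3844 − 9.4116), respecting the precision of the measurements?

8339 mm²

96.9 + 3.6 = 100.5, limited to 1 d.p. → 4 s.f.; 92.3844 − 9.4116 = 82.9728, limited to 4 d.p. → 6 s.f.
Carrying full precision, 100.5 × 82.9728 = 8338.7664; keep min(4, 6) = 4 s.f.
Rounded to 4 significant figures: 8339 mm².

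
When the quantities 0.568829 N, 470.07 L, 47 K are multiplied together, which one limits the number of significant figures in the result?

0.568829 N → 6 s.f.; 470.07 L → 5 s.f.; 47 K → 2 s.f.
The fewest is 2 significant figures, from 47 K.

47 K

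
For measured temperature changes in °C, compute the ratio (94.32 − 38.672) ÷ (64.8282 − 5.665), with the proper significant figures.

94.32 − 38.672 = 55.648, limited to 2 d.p. → 4 s.f.; 64.8282 − 5.665 = 59.1632, limited to 3 d.p. → 5 s.f.
Carrying full precision, 55.648 ÷ 59.1632 = 0.940584687779…; keep min(4, 5) = 4 s.f.
Rounded to 4 significant figures: 9.406 × 10^-1.

9.406 × 10^-1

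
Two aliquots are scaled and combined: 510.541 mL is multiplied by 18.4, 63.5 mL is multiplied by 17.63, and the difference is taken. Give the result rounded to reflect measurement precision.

510.541 × 18.4 = 9393.9544 → 9.39 × 10³ mL (3 s.f., last digit at the 10^1 place).
63.5 × 17.63 = 1119.505 → 1.12 × 10³ mL (3 s.f., last digit at the 10^1 place).
Difference: 8274.4494 mL; keep the coarser place, 10^1.
Result: 8.27 × 10³ mL.

8.27 × 10³ mL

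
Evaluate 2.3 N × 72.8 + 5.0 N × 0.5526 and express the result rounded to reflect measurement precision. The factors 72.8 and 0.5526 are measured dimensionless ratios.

1.7 × 10^2 N

2.3 × 72.8 = 167.44 → 1.7 × 10^2 N (2 s.f., last digit at the 10^1 place).
5.0 × 0.5526 = 2.763 → 2.8 N (2 s.f., last digit at the 10^-1 place).
Sum: 170.203 N; keep the coarser place, 10^1.
Result: 1.7 × 10^2 N.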